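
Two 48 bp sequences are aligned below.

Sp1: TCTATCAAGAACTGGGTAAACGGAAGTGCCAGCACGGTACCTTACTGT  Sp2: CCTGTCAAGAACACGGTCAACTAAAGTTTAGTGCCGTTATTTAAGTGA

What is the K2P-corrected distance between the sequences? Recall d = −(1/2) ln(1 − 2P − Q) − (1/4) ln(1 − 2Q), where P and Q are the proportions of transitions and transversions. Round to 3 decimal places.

Of 48 sites, 7 differences are transitions and 13 are transversions, so P = 7/48 ≈ 0.145833 and Q = 13/48 ≈ 0.270833.
Under the Kimura two-parameter model, d = −½ ln(1 − 2P − Q) − ¼ ln(1 − 2Q).
1 − 2P − Q = 0.437501, giving −½ ln(0.437501) = 0.413338.
1 − 2Q = 0.458334, giving −¼ ln(0.458334) = 0.195039.
d = 0.413338 + 0.195039 = 0.608377.

0.608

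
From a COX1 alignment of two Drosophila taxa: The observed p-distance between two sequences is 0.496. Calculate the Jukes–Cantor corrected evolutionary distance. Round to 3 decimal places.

d = −(3/4) ln(1 − 4p/3) = −0.75 ln(1 − 0.661333) = −0.75 ln(0.338667)
  = −0.75 × (-1.082738) = 0.812054 substitutions/site.

0.812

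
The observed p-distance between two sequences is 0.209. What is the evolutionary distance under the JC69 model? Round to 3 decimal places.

0.245

d = −(3/4) ln(1 − 4p/3) = −0.75 ln(1 − 0.278667) = −0.75 ln(0.721333)
  = −0.75 × (-0.326654) = 0.244991 substitutions/site.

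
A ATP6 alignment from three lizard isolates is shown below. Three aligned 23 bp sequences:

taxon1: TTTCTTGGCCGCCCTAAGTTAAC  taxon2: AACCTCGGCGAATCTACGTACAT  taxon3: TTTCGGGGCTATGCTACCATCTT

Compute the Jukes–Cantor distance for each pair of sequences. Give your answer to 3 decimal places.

taxon1–taxon2: 12/23 sites differ → p ≈ 0.521739, d = −0.75 ln(1 − 0.695652) = 0.892188 ≈ 0.892.
taxon1–taxon3: 12/23 sites differ → p ≈ 0.521739, d = −0.75 ln(1 − 0.695652) = 0.892188 ≈ 0.892.
taxon2–taxon3: 12/23 sites differ → p ≈ 0.521739, d = −0.75 ln(1 − 0.695652) = 0.892188 ≈ 0.892.

d(taxon1,taxon2) = 0.892, d(taxon1,taxon3) = 0.892, d(taxon2,taxon3) = 0.892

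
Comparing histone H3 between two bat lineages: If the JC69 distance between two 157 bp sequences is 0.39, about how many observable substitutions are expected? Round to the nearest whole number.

48

Invert JC69: p = (3/4)(1 − e^(−4d/3)) = 0.75 × (1 − e^(-0.52)) = 0.75 × (1 − 0.594521) = 0.304109.
Expected differing sites = pL ≈ 0.304109 × 157 = 47.745113 ≈ 48.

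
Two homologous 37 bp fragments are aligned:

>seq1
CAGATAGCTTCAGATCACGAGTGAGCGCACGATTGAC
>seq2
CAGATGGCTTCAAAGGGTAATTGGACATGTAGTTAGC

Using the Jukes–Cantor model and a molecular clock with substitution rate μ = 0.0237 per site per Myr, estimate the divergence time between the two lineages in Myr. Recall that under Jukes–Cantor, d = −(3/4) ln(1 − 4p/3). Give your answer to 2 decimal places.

16.55

The sequences differ at 18 of 37 sites, so p = 18/37 ≈ 0.486486.
d = −(3/4) ln(1 − 4p/3) = −0.75 ln(1 − 0.648648) = −0.75 ln(0.351352)
  = −0.75 × (-1.045967) = 0.784475 substitutions/site.
Under a molecular clock d = 2μt, so t = d/(2μ) = 0.784475 / (2 × 0.0237) = 16.55 Myr.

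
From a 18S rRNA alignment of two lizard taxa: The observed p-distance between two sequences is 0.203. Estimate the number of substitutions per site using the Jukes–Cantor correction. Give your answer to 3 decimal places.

d = −(3/4) ln(1 − 4p/3) = −0.75 ln(1 − 0.270667) = −0.75 ln(0.729333)
  = −0.75 × (-0.315625) = 0.236719 substitutions/site.

0.237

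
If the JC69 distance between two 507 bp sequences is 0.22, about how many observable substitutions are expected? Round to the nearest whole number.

97

Invert JC69: p = (3/4)(1 − e^(−4d/3)) = 0.75 × (1 − e^(-0.293333)) = 0.75 × (1 − 0.745774) = 0.190670.
Expected differing sites = pL ≈ 0.190670 × 507 = 96.66969 ≈ 97.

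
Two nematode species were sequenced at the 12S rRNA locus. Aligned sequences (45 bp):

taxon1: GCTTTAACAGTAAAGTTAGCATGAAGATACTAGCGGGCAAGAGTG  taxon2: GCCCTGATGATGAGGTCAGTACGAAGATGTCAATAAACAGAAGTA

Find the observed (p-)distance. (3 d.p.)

0.489

The sequences differ at 22 of 45 positions.
p = 22/45 = 0.488888… ≈ 0.489 (to 3 d.p.).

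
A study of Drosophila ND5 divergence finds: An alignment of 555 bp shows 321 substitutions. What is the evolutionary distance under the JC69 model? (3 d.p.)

1.106

p = 321/555 ≈ 0.578378.
d = −(3/4) ln(1 − 4p/3) = −0.75 ln(1 − 0.771171) = −0.75 ln(0.228829)
  = −0.75 × (-1.474780) = 1.106085 substitutions/site.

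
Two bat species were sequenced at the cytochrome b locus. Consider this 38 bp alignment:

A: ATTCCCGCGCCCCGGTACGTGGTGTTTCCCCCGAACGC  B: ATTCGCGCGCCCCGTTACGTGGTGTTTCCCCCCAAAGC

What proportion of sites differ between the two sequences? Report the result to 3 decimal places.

The sequences differ at 4 of 38 positions (sites 5, 15, 33, 36).
p = 4/38 = 0.105263… ≈ 0.105 (to 3 d.p.).

0.105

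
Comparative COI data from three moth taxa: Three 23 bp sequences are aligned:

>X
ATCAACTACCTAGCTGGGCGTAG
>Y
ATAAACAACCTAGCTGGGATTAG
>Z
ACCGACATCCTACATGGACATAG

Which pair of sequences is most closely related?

X and Y

X–Y: 4/23 differ, p = 0.174, d = 0.198.
X–Z: 8/23 differ, p = 0.348, d = 0.467.
Y–Z: 9/23 differ, p = 0.391, d = 0.553.
The smallest distance is between X and Y.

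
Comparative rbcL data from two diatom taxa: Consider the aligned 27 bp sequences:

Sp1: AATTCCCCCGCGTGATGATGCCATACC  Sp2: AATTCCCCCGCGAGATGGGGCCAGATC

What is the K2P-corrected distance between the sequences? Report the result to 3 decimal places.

Of 27 sites, 2 differences are transitions and 3 are transversions, so P = 2/27 ≈ 0.074074 and Q = 3/27 ≈ 0.111111.
Under the Kimura two-parameter model, d = −½ ln(1 − 2P − Q) − ¼ ln(1 − 2Q).
1 − 2P − Q = 0.740741, giving −½ ln(0.740741) = 0.150052.
1 − 2Q = 0.777778, giving −¼ ln(0.777778) = 0.062829.
d = 0.150052 + 0.062829 = 0.212881.

0.213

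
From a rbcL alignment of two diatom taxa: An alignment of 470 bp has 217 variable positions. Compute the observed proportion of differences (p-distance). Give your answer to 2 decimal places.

p = 217/470 = 0.461702… ≈ 0.46 (to 2 d.p.).

0.46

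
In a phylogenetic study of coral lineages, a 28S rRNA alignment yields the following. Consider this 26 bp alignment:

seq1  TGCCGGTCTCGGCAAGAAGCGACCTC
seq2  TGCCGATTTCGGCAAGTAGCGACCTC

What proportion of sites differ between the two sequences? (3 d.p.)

The sequences differ at 3 of 26 positions (sites 6, 8, 17).
p = 3/26 = 0.115384… ≈ 0.115 (to 3 d.p.).

0.115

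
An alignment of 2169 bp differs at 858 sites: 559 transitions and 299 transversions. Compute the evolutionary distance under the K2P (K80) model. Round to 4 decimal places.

0.6103

P = 559/2169 ≈ 0.257722 and Q = 299/2169 ≈ 0.137852.
Under the Kimura two-parameter model, d = −½ ln(1 − 2P − Q) − ¼ ln(1 − 2Q).
1 − 2P − Q = 0.346704, giving −½ ln(0.346704) = 0.529642.
1 − 2Q = 0.724296, giving −¼ ln(0.724296) = 0.080639.
d = 0.529642 + 0.080639 = 0.610281.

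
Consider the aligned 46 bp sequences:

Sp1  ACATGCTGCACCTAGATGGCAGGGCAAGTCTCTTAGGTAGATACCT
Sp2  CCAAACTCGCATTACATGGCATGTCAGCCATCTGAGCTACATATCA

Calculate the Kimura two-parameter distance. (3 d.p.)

Of 46 sites, 5 differences are transitions and 15 are transversions, so P = 5/46 ≈ 0.108696 and Q = 15/46 ≈ 0.326087.
Under the Kimura two-parameter model, d = −½ ln(1 − 2P − Q) − ¼ ln(1 − 2Q).
1 − 2P − Q = 0.456521, giving −½ ln(0.456521) = 0.392060.
1 − 2Q = 0.347826, giving −¼ ln(0.347826) = 0.264013.
d = 0.392060 + 0.264013 = 0.656073.

0.656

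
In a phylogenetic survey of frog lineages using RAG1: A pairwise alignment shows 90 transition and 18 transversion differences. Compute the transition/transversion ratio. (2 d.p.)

5.00

R = 90/18 = 5.00.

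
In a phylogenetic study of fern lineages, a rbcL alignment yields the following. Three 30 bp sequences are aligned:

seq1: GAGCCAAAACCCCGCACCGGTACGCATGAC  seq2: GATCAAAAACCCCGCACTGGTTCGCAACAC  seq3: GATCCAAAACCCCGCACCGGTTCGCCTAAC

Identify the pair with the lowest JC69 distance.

seq1 and seq3

seq1–seq2: 6/30 differ, p = 0.200, d = 0.233.
seq1–seq3: 4/30 differ, p = 0.133, d = 0.147.
seq2–seq3: 5/30 differ, p = 0.167, d = 0.188.
The smallest distance is between seq1 and seq3.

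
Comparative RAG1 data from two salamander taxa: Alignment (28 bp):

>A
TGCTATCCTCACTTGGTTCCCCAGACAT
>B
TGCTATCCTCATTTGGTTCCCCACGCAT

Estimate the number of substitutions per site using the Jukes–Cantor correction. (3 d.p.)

The sequences differ at 3 of 28 sites (12, 24, 25), so p = 3/28 ≈ 0.107143.
d = −(3/4) ln(1 − 4p/3) = −0.75 ln(1 − 0.142857) = −0.75 ln(0.857143)
  = −0.75 × (-0.154151) = 0.115613 substitutions/site.

0.116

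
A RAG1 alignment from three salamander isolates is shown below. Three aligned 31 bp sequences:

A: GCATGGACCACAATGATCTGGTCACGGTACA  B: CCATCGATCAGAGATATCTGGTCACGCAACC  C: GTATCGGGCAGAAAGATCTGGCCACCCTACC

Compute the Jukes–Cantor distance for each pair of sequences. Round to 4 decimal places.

A–B: 10/31 sites differ → p ≈ 0.322581, d = −0.75 ln(1 − 0.430108) = 0.421731 ≈ 0.4217.
A–C: 10/31 sites differ → p ≈ 0.322581, d = −0.75 ln(1 − 0.430108) = 0.421731 ≈ 0.4217.
B–C: 9/31 sites differ → p ≈ 0.290323, d = −0.75 ln(1 − 0.387097) = 0.367161 ≈ 0.3672.

d(A,B) = 0.4217, d(A,C) = 0.4217, d(B,C) = 0.3672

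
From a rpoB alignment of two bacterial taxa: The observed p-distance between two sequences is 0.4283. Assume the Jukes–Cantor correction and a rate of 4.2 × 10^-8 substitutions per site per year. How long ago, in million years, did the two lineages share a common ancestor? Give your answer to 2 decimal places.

7.56

d = −(3/4) ln(1 − 4p/3) = −0.75 ln(1 − 0.571067) = −0.75 ln(0.428933)
  = −0.75 × (-0.846455) = 0.634841 substitutions/site.
Under a molecular clock d = 2μt, so t = d/(2μ) = 0.634841 / (2 × 4.2 × 10^-8) = 7.56 million years.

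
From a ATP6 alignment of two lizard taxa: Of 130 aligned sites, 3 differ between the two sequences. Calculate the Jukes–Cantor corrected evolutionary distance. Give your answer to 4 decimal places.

0.0234

p = 3/130 ≈ 0.023077.
d = −(3/4) ln(1 − 4p/3) = −0.75 ln(1 − 0.030769) = −0.75 ln(0.969231)
  = −0.75 × (-0.031252) = 0.023439 substitutions/site.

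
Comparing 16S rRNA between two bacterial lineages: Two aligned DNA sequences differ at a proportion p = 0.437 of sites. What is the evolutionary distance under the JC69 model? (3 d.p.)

0.655

d = −(3/4) ln(1 − 4p/3) = −0.75 ln(1 − 0.582667) = −0.75 ln(0.417333)
  = −0.75 × (-0.873871) = 0.655403 substitutions/site.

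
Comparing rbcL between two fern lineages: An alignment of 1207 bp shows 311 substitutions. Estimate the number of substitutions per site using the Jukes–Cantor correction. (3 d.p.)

p = 311/1207 ≈ 0.257664.
d = −(3/4) ln(1 − 4p/3) = −0.75 ln(1 − 0.343552) = −0.75 ln(0.656448)
  = −0.75 × (-0.420912) = 0.315684 substitutions/site.

0.316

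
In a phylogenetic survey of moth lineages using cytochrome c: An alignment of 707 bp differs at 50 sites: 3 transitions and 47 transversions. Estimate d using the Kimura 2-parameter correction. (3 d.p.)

P = 3/707 ≈ 0.004243 and Q = 47/707 ≈ 0.066478.
Under the Kimura two-parameter model, d = −½ ln(1 − 2P − Q) − ¼ ln(1 − 2Q).
1 − 2P − Q = 0.925036, giving −½ ln(0.925036) = 0.038961.
1 − 2Q = 0.867044, giving −¼ ln(0.867044) = 0.035666.
d = 0.038961 + 0.035666 = 0.074627.

0.075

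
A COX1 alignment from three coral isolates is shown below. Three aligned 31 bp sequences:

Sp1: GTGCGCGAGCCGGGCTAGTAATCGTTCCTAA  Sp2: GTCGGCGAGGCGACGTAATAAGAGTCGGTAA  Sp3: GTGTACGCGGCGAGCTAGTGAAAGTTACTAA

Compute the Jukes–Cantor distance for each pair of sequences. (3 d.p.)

d(Sp1,Sp2) = 0.544, d(Sp1,Sp3) = 0.367, d(Sp2,Sp3) = 0.544

Sp1–Sp2: 12/31 sites differ → p ≈ 0.387097, d = −0.75 ln(1 − 0.516129) = 0.544453 ≈ 0.544.
Sp1–Sp3: 9/31 sites differ → p ≈ 0.290323, d = −0.75 ln(1 − 0.387097) = 0.367161 ≈ 0.367.
Sp2–Sp3: 12/31 sites differ → p ≈ 0.387097, d = −0.75 ln(1 − 0.516129) = 0.544453 ≈ 0.544.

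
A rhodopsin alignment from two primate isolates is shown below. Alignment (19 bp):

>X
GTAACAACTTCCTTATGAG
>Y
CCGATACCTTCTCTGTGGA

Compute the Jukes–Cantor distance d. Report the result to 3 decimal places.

0.907

The sequences differ at 10 of 19 sites (1, 2, 3, 5, 7, 12, 13, 15, 18, 19), so p = 10/19 ≈ 0.526316.
d = −(3/4) ln(1 − 4p/3) = −0.75 ln(1 − 0.701755) = −0.75 ln(0.298245)
  = −0.75 × (-1.209840) = 0.907380 substitutions/site.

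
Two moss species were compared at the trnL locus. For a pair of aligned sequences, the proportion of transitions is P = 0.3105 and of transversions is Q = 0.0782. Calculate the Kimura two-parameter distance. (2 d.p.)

0.64

Under the Kimura two-parameter model, d = −½ ln(1 − 2P − Q) − ¼ ln(1 − 2Q).
1 − 2P − Q = 0.3008, giving −½ ln(0.3008) = 0.600655.
1 − 2Q = 0.8436, giving −¼ ln(0.8436) = 0.042519.
d = 0.600655 + 0.042519 = 0.643174.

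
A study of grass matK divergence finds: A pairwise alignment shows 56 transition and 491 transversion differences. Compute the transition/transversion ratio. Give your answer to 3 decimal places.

R = 56/491 = 0.114052… ≈ 0.114 (to 3 d.p.).

0.114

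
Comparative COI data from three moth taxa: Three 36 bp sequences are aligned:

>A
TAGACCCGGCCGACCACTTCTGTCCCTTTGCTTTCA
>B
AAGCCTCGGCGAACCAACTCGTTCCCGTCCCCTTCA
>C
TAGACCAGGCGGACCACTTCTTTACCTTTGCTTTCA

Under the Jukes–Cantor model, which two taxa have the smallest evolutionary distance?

A and C

A–B: 13/36 differ, p = 0.361, d = 0.493.
A–C: 4/36 differ, p = 0.111, d = 0.120.
B–C: 13/36 differ, p = 0.361, d = 0.493.
The smallest distance is between A and C.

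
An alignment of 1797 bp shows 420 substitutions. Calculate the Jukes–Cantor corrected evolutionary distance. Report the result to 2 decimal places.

0.28

p = 420/1797 ≈ 0.233723.
d = −(3/4) ln(1 − 4p/3) = −0.75 ln(1 − 0.311631) = −0.75 ln(0.688369)
  = −0.75 × (-0.373430) = 0.280073 substitutions/site.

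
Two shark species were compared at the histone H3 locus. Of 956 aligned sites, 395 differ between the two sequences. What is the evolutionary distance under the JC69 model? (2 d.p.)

0.60

p = 395/956 ≈ 0.41318.
d = −(3/4) ln(1 − 4p/3) = −0.75 ln(1 − 0.550907) = −0.75 ln(0.449093)
  = −0.75 × (-0.800525) = 0.600394 substitutions/site.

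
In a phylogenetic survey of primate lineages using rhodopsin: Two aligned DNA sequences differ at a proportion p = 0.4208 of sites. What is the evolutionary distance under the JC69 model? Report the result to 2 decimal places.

d = −(3/4) ln(1 − 4p/3) = −0.75 ln(1 − 0.561067) = −0.75 ln(0.438933)
  = −0.75 × (-0.823408) = 0.617556 substitutions/site.

0.62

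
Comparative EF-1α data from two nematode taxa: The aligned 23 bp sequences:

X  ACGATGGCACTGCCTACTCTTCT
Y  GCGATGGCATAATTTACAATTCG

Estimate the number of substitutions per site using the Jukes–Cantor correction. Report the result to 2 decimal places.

0.55

The sequences differ at 9 of 23 sites (1, 10, 11, 12, 13, 14, 18, 19, 23), so p = 9/23 ≈ 0.391304.
d = −(3/4) ln(1 − 4p/3) = −0.75 ln(1 − 0.521739) = −0.75 ln(0.478261)
  = −0.75 × (-0.737599) = 0.553199 substitutions/site.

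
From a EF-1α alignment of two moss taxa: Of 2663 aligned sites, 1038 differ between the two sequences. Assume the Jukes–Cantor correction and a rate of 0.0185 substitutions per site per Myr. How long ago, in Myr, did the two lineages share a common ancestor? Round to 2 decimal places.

p = 1038/2663 ≈ 0.389786.
d = −(3/4) ln(1 − 4p/3) = −0.75 ln(1 − 0.519715) = −0.75 ln(0.480285)
  = −0.75 × (-0.733376) = 0.550032 substitutions/site.
Under a molecular clock d = 2μt, so t = d/(2μ) = 0.550032 / (2 × 0.0185) = 14.87 Myr.

14.87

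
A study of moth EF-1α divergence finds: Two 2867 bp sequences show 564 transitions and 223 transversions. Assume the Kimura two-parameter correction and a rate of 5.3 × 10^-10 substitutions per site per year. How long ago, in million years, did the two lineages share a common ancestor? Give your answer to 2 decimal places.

340.44

P = 564/2867 ≈ 0.196721 and Q = 223/2867 ≈ 0.077782.
Under the Kimura two-parameter model, d = −½ ln(1 − 2P − Q) − ¼ ln(1 − 2Q).
1 − 2P − Q = 0.528776, giving −½ ln(0.528776) = 0.318595.
1 − 2Q = 0.844436, giving −¼ ln(0.844436) = 0.042272.
d = 0.318595 + 0.042272 = 0.360867.
Under a molecular clock d = 2μt, so t = d/(2μ) = 0.360867 / (2 × 5.3 × 10^-10) = 340.44 million years.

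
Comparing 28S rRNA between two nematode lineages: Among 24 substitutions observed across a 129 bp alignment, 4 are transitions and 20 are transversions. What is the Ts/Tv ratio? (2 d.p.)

R = 4/20 = 0.20.

0.20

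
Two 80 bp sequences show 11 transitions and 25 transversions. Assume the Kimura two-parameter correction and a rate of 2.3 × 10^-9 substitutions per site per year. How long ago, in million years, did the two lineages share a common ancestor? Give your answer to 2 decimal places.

149.56

P = 11/80 = 0.1375 and Q = 25/80 = 0.3125.
Under the Kimura two-parameter model, d = −½ ln(1 − 2P − Q) − ¼ ln(1 − 2Q).
1 − 2P − Q = 0.4125, giving −½ ln(0.4125) = 0.442760.
1 − 2Q = 0.375, giving −¼ ln(0.375) = 0.245207.
d = 0.442760 + 0.245207 = 0.687967.
Under a molecular clock d = 2μt, so t = d/(2μ) = 0.687967 / (2 × 2.3 × 10^-9) = 149.56 million years.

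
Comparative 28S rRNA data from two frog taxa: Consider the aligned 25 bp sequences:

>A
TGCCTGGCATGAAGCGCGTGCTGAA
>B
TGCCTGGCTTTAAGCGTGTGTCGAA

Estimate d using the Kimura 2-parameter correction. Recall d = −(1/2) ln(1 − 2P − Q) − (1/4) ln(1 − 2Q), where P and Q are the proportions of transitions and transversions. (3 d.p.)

Of 25 sites, 3 differences are transitions and 2 are transversions, so P = 3/25 = 0.12 and Q = 2/25 = 0.08.
Under the Kimura two-parameter model, d = −½ ln(1 − 2P − Q) − ¼ ln(1 − 2Q).
1 − 2P − Q = 0.68, giving −½ ln(0.68) = 0.192831.
1 − 2Q = 0.84, giving −¼ ln(0.84) = 0.043588.
d = 0.192831 + 0.043588 = 0.236419.

0.236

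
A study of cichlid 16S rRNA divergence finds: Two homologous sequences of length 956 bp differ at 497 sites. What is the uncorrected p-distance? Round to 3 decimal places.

0.520

p = 497/956 = 0.519874… ≈ 0.520 (to 3 d.p.).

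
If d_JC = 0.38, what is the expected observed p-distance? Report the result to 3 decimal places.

0.298

p = (3/4)(1 − e^(−4d/3)) = 0.75 × (1 − e^(-0.506667)) = 0.75 × (1 − 0.602500) = 0.298125.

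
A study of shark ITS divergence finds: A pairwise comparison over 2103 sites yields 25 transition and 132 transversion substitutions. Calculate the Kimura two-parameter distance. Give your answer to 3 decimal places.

0.079

P = 25/2103 ≈ 0.011888 and Q = 132/2103 ≈ 0.062767.
Under the Kimura two-parameter model, d = −½ ln(1 − 2P − Q) − ¼ ln(1 − 2Q).
1 − 2P − Q = 0.913457, giving −½ ln(0.913457) = 0.045259.
1 − 2Q = 0.874466, giving −¼ ln(0.874466) = 0.033535.
d = 0.045259 + 0.033535 = 0.078794.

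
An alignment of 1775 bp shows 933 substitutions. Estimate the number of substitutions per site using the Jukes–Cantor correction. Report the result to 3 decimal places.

0.905

p = 933/1775 ≈ 0.525634.
d = −(3/4) ln(1 − 4p/3) = −0.75 ln(1 − 0.700845) = −0.75 ln(0.299155)
  = −0.75 × (-1.206793) = 0.905095 substitutions/site.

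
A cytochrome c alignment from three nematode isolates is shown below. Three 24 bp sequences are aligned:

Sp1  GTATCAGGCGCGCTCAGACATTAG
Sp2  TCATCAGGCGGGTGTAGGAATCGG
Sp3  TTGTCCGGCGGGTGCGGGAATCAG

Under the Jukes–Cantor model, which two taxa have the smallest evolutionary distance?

Sp2 and Sp3

Sp1–Sp2: 10/24 differ, p = 0.417, d = 0.608.
Sp1–Sp3: 10/24 differ, p = 0.417, d = 0.608.
Sp2–Sp3: 6/24 differ, p = 0.250, d = 0.304.
The smallest distance is between Sp2 and Sp3.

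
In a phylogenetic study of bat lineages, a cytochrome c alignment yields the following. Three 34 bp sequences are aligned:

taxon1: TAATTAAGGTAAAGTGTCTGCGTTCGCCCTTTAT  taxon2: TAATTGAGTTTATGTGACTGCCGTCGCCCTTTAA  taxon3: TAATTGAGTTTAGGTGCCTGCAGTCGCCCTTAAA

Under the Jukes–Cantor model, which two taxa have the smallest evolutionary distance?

taxon2 and taxon3

taxon1–taxon2: 8/34 differ, p = 0.235, d = 0.282.
taxon1–taxon3: 9/34 differ, p = 0.265, d = 0.326.
taxon2–taxon3: 4/34 differ, p = 0.118, d = 0.128.
The smallest distance is between taxon2 and taxon3.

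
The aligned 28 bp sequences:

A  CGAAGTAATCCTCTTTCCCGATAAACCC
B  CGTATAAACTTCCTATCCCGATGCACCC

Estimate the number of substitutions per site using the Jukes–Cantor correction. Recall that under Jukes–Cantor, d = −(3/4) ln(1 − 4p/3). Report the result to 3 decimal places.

The sequences differ at 10 of 28 sites (3, 5, 6, 9, 10, 11, 12, 15, 23, 24), so p = 10/28 ≈ 0.357143.
d = −(3/4) ln(1 − 4p/3) = −0.75 ln(1 − 0.476191) = −0.75 ln(0.523809)
  = −0.75 × (-0.646628) = 0.484971 substitutions/site.

0.485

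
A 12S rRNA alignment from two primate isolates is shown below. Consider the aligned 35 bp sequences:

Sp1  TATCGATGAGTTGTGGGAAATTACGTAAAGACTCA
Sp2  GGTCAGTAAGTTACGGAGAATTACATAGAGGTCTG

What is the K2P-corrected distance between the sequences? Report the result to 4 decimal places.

Of 35 sites, 15 differences are transitions and 1 are transversions, so P = 15/35 ≈ 0.428571 and Q = 1/35 ≈ 0.028571.
Under the Kimura two-parameter model, d = −½ ln(1 − 2P − Q) − ¼ ln(1 − 2Q).
1 − 2P − Q = 0.114287, giving −½ ln(0.114287) = 1.084521.
1 − 2Q = 0.942858, giving −¼ ln(0.942858) = 0.014710.
d = 1.084521 + 0.014710 = 1.099231.

1.0992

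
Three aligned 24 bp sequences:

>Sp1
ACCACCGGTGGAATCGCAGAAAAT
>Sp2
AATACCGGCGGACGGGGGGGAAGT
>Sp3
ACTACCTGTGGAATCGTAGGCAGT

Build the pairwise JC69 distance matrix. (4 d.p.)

Sp1–Sp2: 10/24 sites differ → p ≈ 0.416667, d = −0.75 ln(1 − 0.555556) = 0.608198 ≈ 0.6082.
Sp1–Sp3: 6/24 sites differ → p = 0.25, d = −0.75 ln(1 − 0.333333) = 0.304098 ≈ 0.3041.
Sp2–Sp3: 9/24 sites differ → p = 0.375, d = −0.75 ln(1 − 0.5) = 0.519860 ≈ 0.5199.

d(Sp1,Sp2) = 0.6082, d(Sp1,Sp3) = 0.3041, d(Sp2,Sp3) = 0.5199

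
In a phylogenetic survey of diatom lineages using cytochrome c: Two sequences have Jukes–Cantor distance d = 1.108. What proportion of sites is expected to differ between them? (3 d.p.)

p = (3/4)(1 − e^(−4d/3)) = 0.75 × (1 − e^(-1.477333)) = 0.75 × (1 − 0.228246) = 0.578816.

0.579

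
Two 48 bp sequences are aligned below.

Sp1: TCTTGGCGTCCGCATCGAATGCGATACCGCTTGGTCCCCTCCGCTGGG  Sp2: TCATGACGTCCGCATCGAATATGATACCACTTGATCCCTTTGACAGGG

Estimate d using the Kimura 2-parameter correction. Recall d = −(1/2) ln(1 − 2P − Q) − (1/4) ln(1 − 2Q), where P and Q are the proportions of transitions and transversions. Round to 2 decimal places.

0.29

Of 48 sites, 8 differences are transitions and 3 are transversions, so P = 8/48 ≈ 0.166667 and Q = 3/48 = 0.0625.
Under the Kimura two-parameter model, d = −½ ln(1 − 2P − Q) − ¼ ln(1 − 2Q).
1 − 2P − Q = 0.604166, giving −½ ln(0.604166) = 0.251953.
1 − 2Q = 0.875, giving −¼ ln(0.875) = 0.033383.
d = 0.251953 + 0.033383 = 0.285336.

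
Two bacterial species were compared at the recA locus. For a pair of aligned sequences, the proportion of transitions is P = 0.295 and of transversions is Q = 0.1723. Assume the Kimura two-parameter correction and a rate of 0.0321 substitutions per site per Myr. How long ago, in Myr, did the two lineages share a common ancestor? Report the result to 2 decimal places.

Under the Kimura two-parameter model, d = −½ ln(1 − 2P − Q) − ¼ ln(1 − 2Q).
1 − 2P − Q = 0.2377, giving −½ ln(0.2377) = 0.718373.
1 − 2Q = 0.6554, giving −¼ ln(0.6554) = 0.105627.
d = 0.718373 + 0.105627 = 0.824000.
Under a molecular clock d = 2μt, so t = d/(2μ) = 0.824000 / (2 × 0.0321) = 12.83 Myr.

12.83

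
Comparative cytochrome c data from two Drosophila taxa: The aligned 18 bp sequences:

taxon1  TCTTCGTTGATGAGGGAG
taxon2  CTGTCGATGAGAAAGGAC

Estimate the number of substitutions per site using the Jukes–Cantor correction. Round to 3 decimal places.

0.673

The sequences differ at 8 of 18 sites (1, 2, 3, 7, 11, 12, 14, 18), so p = 8/18 ≈ 0.444444.
d = −(3/4) ln(1 − 4p/3) = −0.75 ln(1 − 0.592592) = −0.75 ln(0.407408)
  = −0.75 × (-0.897940) = 0.673455 substitutions/site.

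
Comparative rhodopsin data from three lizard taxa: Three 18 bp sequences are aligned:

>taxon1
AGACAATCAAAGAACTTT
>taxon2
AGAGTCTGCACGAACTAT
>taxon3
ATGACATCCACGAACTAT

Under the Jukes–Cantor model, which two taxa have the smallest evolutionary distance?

taxon2 and taxon3

taxon1–taxon2: 7/18 differ, p = 0.389, d = 0.548.
taxon1–taxon3: 7/18 differ, p = 0.389, d = 0.548.
taxon2–taxon3: 6/18 differ, p = 0.333, d = 0.441.
The smallest distance is between taxon2 and taxon3.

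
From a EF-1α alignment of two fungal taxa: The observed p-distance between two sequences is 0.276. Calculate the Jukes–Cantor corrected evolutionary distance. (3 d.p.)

d = −(3/4) ln(1 − 4p/3) = −0.75 ln(1 − 0.368) = −0.75 ln(0.632)
  = −0.75 × (-0.458866) = 0.344150 substitutions/site.

0.344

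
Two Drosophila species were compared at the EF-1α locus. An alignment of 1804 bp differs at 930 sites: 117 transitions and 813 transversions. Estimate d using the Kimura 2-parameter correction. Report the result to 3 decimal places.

P = 117/1804 ≈ 0.064856 and Q = 813/1804 ≈ 0.450665.
Under the Kimura two-parameter model, d = −½ ln(1 − 2P − Q) − ¼ ln(1 − 2Q).
1 − 2P − Q = 0.419623, giving −½ ln(0.419623) = 0.434199.
1 − 2Q = 0.09867, giving −¼ ln(0.09867) = 0.578994.
d = 0.434199 + 0.578994 = 1.013193.

1.013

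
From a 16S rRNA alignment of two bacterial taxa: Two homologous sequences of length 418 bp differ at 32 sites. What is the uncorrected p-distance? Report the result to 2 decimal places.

0.08

p = 32/418 = 0.076555… ≈ 0.08 (to 2 d.p.).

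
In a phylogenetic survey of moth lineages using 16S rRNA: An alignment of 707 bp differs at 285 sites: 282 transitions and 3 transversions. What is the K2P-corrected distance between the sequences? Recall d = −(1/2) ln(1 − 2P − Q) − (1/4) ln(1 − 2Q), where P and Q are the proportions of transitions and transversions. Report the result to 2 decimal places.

0.81

P = 282/707 ≈ 0.398868 and Q = 3/707 ≈ 0.004243.
Under the Kimura two-parameter model, d = −½ ln(1 − 2P − Q) − ¼ ln(1 − 2Q).
1 − 2P − Q = 0.198021, giving −½ ln(0.198021) = 0.809691.
1 − 2Q = 0.991514, giving −¼ ln(0.991514) = 0.002131.
d = 0.809691 + 0.002131 = 0.811822.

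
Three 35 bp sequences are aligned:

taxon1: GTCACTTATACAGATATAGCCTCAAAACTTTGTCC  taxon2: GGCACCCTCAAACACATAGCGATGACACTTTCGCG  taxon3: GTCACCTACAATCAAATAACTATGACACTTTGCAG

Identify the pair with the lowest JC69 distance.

taxon1–taxon2: 16/35 differ, p = 0.457, d = 0.705.
taxon1–taxon3: 15/35 differ, p = 0.429, d = 0.635.
taxon2–taxon3: 10/35 differ, p = 0.286, d = 0.360.
The smallest distance is between taxon2 and taxon3.

taxon2 and taxon3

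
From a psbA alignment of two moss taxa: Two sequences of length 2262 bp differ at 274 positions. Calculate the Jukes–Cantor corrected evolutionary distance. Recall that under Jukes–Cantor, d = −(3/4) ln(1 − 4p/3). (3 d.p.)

0.132

p = 274/2262 ≈ 0.121132.
d = −(3/4) ln(1 − 4p/3) = −0.75 ln(1 − 0.161509) = −0.75 ln(0.838491)
  = −0.75 × (-0.176151) = 0.132113 substitutions/site.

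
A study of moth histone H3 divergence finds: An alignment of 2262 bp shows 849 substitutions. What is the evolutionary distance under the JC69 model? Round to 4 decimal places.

p = 849/2262 ≈ 0.375332.
d = −(3/4) ln(1 − 4p/3) = −0.75 ln(1 − 0.500443) = −0.75 ln(0.499557)
  = −0.75 × (-0.694034) = 0.520526 substitutions/site.

0.5205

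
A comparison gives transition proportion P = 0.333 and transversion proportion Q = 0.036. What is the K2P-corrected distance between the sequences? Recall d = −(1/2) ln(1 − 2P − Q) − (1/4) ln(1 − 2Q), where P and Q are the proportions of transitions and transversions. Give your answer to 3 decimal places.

Under the Kimura two-parameter model, d = −½ ln(1 − 2P − Q) − ¼ ln(1 − 2Q).
1 − 2P − Q = 0.298, giving −½ ln(0.298) = 0.605331.
1 − 2Q = 0.928, giving −¼ ln(0.928) = 0.018681.
d = 0.605331 + 0.018681 = 0.624012.

0.624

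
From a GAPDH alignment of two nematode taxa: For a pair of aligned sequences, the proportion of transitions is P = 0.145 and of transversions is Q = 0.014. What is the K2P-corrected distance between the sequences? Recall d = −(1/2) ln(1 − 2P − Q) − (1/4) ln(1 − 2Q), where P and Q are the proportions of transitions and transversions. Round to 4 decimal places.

0.1883

Under the Kimura two-parameter model, d = −½ ln(1 − 2P − Q) − ¼ ln(1 − 2Q).
1 − 2P − Q = 0.696, giving −½ ln(0.696) = 0.181203.
1 − 2Q = 0.972, giving −¼ ln(0.972) = 0.007100.
d = 0.181203 + 0.007100 = 0.188303.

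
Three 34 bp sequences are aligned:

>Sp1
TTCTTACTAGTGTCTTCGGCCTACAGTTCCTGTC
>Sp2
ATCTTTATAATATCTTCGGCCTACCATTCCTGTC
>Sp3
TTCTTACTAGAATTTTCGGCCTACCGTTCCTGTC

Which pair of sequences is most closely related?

Sp1 and Sp3

Sp1–Sp2: 7/34 differ, p = 0.206, d = 0.241.
Sp1–Sp3: 4/34 differ, p = 0.118, d = 0.128.
Sp2–Sp3: 7/34 differ, p = 0.206, d = 0.241.
The smallest distance is between Sp1 and Sp3.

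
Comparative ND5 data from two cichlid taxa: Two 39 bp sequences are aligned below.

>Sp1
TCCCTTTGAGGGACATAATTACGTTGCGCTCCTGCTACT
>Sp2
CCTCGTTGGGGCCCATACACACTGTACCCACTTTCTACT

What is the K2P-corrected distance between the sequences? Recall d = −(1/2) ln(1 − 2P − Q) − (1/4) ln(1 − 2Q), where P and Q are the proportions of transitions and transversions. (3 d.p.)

0.595

Of 39 sites, 6 differences are transitions and 10 are transversions, so P = 6/39 ≈ 0.153846 and Q = 10/39 ≈ 0.25641.
Under the Kimura two-parameter model, d = −½ ln(1 − 2P − Q) − ¼ ln(1 − 2Q).
1 − 2P − Q = 0.435898, giving −½ ln(0.435898) = 0.415174.
1 − 2Q = 0.48718, giving −¼ ln(0.48718) = 0.179780.
d = 0.415174 + 0.179780 = 0.594954.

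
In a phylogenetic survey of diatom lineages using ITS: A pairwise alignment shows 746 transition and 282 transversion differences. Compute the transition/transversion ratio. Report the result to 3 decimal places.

R = 746/282 = 2.645390… ≈ 2.645 (to 3 d.p.).

2.645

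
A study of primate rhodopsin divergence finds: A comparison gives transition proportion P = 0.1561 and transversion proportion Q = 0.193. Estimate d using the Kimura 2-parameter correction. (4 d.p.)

0.4737

Under the Kimura two-parameter model, d = −½ ln(1 − 2P − Q) − ¼ ln(1 − 2Q).
1 − 2P − Q = 0.4948, giving −½ ln(0.4948) = 0.351801.
1 − 2Q = 0.614, giving −¼ ln(0.614) = 0.121940.
d = 0.351801 + 0.121940 = 0.473741.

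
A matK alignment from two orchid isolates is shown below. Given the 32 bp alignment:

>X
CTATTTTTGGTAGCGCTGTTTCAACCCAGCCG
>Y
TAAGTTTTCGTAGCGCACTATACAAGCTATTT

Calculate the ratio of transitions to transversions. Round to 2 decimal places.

Transitions are A↔G and C↔T; transversions are all other mismatches.
Transitions: 4. Transversions: 12.
R = 4/12 = 0.333333… ≈ 0.33 (to 2 d.p.).

0.33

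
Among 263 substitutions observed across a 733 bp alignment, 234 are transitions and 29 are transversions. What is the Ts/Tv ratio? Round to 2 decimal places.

R = 234/29 = 8.068965… ≈ 8.07 (to 2 d.p.).

8.07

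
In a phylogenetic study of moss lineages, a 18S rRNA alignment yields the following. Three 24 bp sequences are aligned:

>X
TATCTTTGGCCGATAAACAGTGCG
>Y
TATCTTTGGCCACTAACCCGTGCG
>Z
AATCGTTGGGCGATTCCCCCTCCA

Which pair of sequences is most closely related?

X and Y

X–Y: 4/24 differ, p = 0.167, d = 0.188.
X–Z: 10/24 differ, p = 0.417, d = 0.608.
Y–Z: 10/24 differ, p = 0.417, d = 0.608.
The smallest distance is between X and Y.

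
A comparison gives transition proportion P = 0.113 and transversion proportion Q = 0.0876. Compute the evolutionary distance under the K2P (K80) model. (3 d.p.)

0.236

Under the Kimura two-parameter model, d = −½ ln(1 − 2P − Q) − ¼ ln(1 − 2Q).
1 − 2P − Q = 0.6864, giving −½ ln(0.6864) = 0.188147.
1 − 2Q = 0.8248, giving −¼ ln(0.8248) = 0.048154.
d = 0.188147 + 0.048154 = 0.236301.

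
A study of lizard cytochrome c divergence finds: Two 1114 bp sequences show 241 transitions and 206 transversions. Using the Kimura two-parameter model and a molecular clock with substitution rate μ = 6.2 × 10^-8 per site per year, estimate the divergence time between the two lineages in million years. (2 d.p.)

4.81

P = 241/1114 ≈ 0.216338 and Q = 206/1114 ≈ 0.184919.
Under the Kimura two-parameter model, d = −½ ln(1 − 2P − Q) − ¼ ln(1 − 2Q).
1 − 2P − Q = 0.382405, giving −½ ln(0.382405) = 0.480638.
1 − 2Q = 0.630162, giving −¼ ln(0.630162) = 0.115445.
d = 0.480638 + 0.115445 = 0.596083.
Under a molecular clock d = 2μt, so t = d/(2μ) = 0.596083 / (2 × 6.2 × 10^-8) = 4.81 million years.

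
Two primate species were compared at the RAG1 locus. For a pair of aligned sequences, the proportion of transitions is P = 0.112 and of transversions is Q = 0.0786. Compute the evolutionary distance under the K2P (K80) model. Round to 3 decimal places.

Under the Kimura two-parameter model, d = −½ ln(1 − 2P − Q) − ¼ ln(1 − 2Q).
1 − 2P − Q = 0.6974, giving −½ ln(0.6974) = 0.180198.
1 − 2Q = 0.8428, giving −¼ ln(0.8428) = 0.042756.
d = 0.180198 + 0.042756 = 0.222954.

0.223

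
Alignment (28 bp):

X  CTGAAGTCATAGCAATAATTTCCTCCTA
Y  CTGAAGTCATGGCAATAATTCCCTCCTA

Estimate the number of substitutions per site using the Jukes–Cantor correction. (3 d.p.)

The sequences differ at 2 of 28 sites (11, 21), so p = 2/28 ≈ 0.071429.
d = −(3/4) ln(1 − 4p/3) = −0.75 ln(1 − 0.095239) = −0.75 ln(0.904761)
  = −0.75 × (-0.100084) = 0.075063 substitutions/site.

0.075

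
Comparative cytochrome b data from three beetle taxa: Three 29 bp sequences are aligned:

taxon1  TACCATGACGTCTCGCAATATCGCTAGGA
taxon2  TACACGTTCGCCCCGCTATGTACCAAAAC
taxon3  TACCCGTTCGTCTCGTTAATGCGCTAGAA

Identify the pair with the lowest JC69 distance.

taxon1–taxon2: 15/29 differ, p = 0.517, d = 0.878.
taxon1–taxon3: 10/29 differ, p = 0.345, d = 0.462.
taxon2–taxon3: 12/29 differ, p = 0.414, d = 0.602.
The smallest distance is between taxon1 and taxon3.

taxon1 and taxon3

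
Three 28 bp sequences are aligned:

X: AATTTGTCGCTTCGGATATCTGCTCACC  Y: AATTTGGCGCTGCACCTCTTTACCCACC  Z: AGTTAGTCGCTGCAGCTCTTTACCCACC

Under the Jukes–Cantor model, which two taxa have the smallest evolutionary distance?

Y and Z

X–Y: 9/28 differ, p = 0.321, d = 0.420.
X–Z: 9/28 differ, p = 0.321, d = 0.420.
Y–Z: 4/28 differ, p = 0.143, d = 0.158.
The smallest distance is between Y and Z.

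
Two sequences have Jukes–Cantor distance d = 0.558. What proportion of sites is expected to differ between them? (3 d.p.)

0.394

p = (3/4)(1 − e^(−4d/3)) = 0.75 × (1 − e^(-0.744)) = 0.75 × (1 − 0.475209) = 0.393593.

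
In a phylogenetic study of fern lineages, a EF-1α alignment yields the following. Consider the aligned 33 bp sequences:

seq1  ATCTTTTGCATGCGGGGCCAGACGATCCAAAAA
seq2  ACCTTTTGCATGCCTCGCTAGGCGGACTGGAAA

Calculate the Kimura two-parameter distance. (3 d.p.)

Of 33 sites, 7 differences are transitions and 4 are transversions, so P = 7/33 ≈ 0.212121 and Q = 4/33 ≈ 0.121212.
Under the Kimura two-parameter model, d = −½ ln(1 − 2P − Q) − ¼ ln(1 − 2Q).
1 − 2P − Q = 0.454546, giving −½ ln(0.454546) = 0.394228.
1 − 2Q = 0.757576, giving −¼ ln(0.757576) = 0.069408.
d = 0.394228 + 0.069408 = 0.463636.

0.464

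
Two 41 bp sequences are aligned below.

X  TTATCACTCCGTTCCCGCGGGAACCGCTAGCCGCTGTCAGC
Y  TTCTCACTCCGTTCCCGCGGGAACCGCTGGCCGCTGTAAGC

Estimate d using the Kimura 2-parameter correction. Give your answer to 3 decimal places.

0.077

Of 41 sites, 1 differences are transitions and 2 are transversions, so P = 1/41 ≈ 0.02439 and Q = 2/41 ≈ 0.04878.
Under the Kimura two-parameter model, d = −½ ln(1 − 2P − Q) − ¼ ln(1 − 2Q).
1 − 2P − Q = 0.90244, giving −½ ln(0.90244) = 0.051327.
1 − 2Q = 0.90244, giving −¼ ln(0.90244) = 0.025663.
d = 0.051327 + 0.025663 = 0.076990.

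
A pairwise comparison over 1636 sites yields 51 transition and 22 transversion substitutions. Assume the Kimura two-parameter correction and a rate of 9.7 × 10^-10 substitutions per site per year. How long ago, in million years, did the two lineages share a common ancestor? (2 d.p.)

23.83

P = 51/1636 ≈ 0.031174 and Q = 22/1636 ≈ 0.013447.
Under the Kimura two-parameter model, d = −½ ln(1 − 2P − Q) − ¼ ln(1 − 2Q).
1 − 2P − Q = 0.924205, giving −½ ln(0.924205) = 0.039411.
1 − 2Q = 0.973106, giving −¼ ln(0.973106) = 0.006816.
d = 0.039411 + 0.006816 = 0.046227.
Under a molecular clock d = 2μt, so t = d/(2μ) = 0.046227 / (2 × 9.7 × 10^-10) = 23.83 million years.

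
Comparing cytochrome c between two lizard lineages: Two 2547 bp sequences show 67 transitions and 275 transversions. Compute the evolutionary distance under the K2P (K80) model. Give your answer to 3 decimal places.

P = 67/2547 ≈ 0.026305 and Q = 275/2547 ≈ 0.10797.
Under the Kimura two-parameter model, d = −½ ln(1 − 2P − Q) − ¼ ln(1 − 2Q).
1 − 2P − Q = 0.83942, giving −½ ln(0.83942) = 0.087522.
1 − 2Q = 0.78406, giving −¼ ln(0.78406) = 0.060817.
d = 0.087522 + 0.060817 = 0.148339.

0.148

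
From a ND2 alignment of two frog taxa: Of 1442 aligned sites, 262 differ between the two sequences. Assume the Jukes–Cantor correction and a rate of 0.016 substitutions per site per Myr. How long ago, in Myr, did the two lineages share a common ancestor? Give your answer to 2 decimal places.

6.50

p = 262/1442 ≈ 0.181692.
d = −(3/4) ln(1 − 4p/3) = −0.75 ln(1 − 0.242256) = −0.75 ln(0.757744)
  = −0.75 × (-0.277410) = 0.208058 substitutions/site.
Under a molecular clock d = 2μt, so t = d/(2μ) = 0.208058 / (2 × 0.016) = 6.50 Myr.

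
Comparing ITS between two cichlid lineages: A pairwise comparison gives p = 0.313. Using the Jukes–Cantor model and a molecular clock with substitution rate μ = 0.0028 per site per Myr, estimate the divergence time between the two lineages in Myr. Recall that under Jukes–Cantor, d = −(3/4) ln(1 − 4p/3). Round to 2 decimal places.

d = −(3/4) ln(1 − 4p/3) = −0.75 ln(1 − 0.417333) = −0.75 ln(0.582667)
  = −0.75 × (-0.540139) = 0.405104 substitutions/site.
Under a molecular clock d = 2μt, so t = d/(2μ) = 0.405104 / (2 × 0.0028) = 72.34 Myr.

72.34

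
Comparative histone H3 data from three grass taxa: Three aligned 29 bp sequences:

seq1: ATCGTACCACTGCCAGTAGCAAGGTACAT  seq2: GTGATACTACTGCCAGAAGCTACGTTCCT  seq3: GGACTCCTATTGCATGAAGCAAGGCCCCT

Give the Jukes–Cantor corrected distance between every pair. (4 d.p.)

d(seq1,seq2) = 0.4006, d(seq1,seq3) = 0.6829, d(seq2,seq3) = 0.5285

seq1–seq2: 9/29 sites differ → p ≈ 0.310345, d = −0.75 ln(1 − 0.413793) = 0.400562 ≈ 0.4006.
seq1–seq3: 13/29 sites differ → p ≈ 0.448276, d = −0.75 ln(1 − 0.597701) = 0.682920 ≈ 0.6829.
seq2–seq3: 11/29 sites differ → p ≈ 0.37931, d = −0.75 ln(1 − 0.505747) = 0.528531 ≈ 0.5285.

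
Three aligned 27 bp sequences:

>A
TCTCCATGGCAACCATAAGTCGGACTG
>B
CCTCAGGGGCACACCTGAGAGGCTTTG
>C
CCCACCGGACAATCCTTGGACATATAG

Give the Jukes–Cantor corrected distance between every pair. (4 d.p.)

A–B: 13/27 sites differ → p ≈ 0.481481, d = −0.75 ln(1 − 0.641975) = 0.770364 ≈ 0.7704.
A–C: 15/27 sites differ → p ≈ 0.555556, d = −0.75 ln(1 − 0.740741) = 1.012446 ≈ 1.0124.
B–C: 14/27 sites differ → p ≈ 0.518519, d = −0.75 ln(1 − 0.691359) = 0.881682 ≈ 0.8817.

d(A,B) = 0.7704, d(A,C) = 1.0124, d(B,C) = 0.8817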